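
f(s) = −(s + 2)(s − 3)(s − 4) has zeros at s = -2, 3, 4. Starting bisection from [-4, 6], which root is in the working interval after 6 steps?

midpoint 1: f = -18 < 0 → [-4, 1]
midpoint -1.5: f = -12.375 < 0 → [-4, -1.5]
midpoint -2.75: f = 29.109375 > 0 → [-2.75, -1.5]
midpoint -2.125: f = 3.9238 > 0 → [-2.125, -1.5]
midpoint -1.8125: f = -5.2449 < 0 → [-2.125, -1.8125]
midpoint -1.96875: f = -0.9268 < 0 → [-2.125, -1.96875]

-2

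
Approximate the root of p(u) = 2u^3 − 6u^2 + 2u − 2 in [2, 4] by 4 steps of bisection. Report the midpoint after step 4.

2.875

m = 3, p(m) = 4 (+); new bracket [2, 3]
m = 2.5, p(m) = -3.25 (−); new bracket [2.5, 3]
m = 2.75, p(m) = -0.28125 (−); new bracket [2.75, 3]
m = 2.875, p(m) = 1.6836 (+); new bracket [2.75, 2.875]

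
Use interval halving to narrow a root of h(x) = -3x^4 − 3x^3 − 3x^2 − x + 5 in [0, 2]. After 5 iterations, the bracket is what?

[0.75, 0.8125]

m = 1, h(m) = -5 (−); new bracket [0, 1]
m = 0.5, h(m) = 3.1875 (+); new bracket [0.5, 1]
m = 0.75, h(m) = 0.347656 (+); new bracket [0.75, 1]
m = 0.875, h(m) = -1.9402 (−); new bracket [0.75, 0.875]
m = 0.8125, h(m) = -0.7095 (−); new bracket [0.75, 0.8125]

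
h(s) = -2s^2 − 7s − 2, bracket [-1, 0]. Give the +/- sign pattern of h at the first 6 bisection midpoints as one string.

m = -0.5, h(m) = 1 (+); new bracket [-0.5, 0]
m = -0.25, h(m) = -0.375 (−); new bracket [-0.5, -0.25]
m = -0.375, h(m) = 0.34375 (+); new bracket [-0.375, -0.25]
m = -0.3125, h(m) = -0.0078 (−); new bracket [-0.375, -0.3125]
m = -0.34375, h(m) = 0.1699 (+); new bracket [-0.34375, -0.3125]
m = -0.328125, h(m) = 0.0815 (+); new bracket [-0.328125, -0.3125]

+-+-++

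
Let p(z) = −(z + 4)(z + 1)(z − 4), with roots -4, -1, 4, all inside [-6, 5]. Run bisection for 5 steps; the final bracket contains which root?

m = -0.5, p(m) = 7.875 (+); new bracket [-0.5, 5]
m = 2.25, p(m) = 35.546875 (+); new bracket [2.25, 5]
m = 3.625, p(m) = 13.224609 (+); new bracket [3.625, 5]
m = 4.3125, p(m) = -13.8 (−); new bracket [3.625, 4.3125]
m = 3.96875, p(m) = 1.2373 (+); new bracket [3.96875, 4.3125]

4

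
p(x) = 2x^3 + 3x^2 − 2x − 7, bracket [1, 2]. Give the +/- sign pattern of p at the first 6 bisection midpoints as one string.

+-++--

p(1.5) = 3.5 > 0, so the root lies in [1, 1.5]
p(1.25) = -0.90625 < 0, so the root lies in [1.25, 1.5]
p(1.375) = 1.121094 > 0, so the root lies in [1.25, 1.375]
p(1.3125) = 0.0649 > 0, so the root lies in [1.25, 1.3125]
p(1.28125) = -0.4311 < 0, so the root lies in [1.28125, 1.3125]
p(1.296875) = -0.1857 < 0, so the root lies in [1.296875, 1.3125]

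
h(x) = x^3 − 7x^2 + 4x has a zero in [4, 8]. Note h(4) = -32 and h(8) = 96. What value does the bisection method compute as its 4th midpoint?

midpoint 6: h = -12 < 0 → [6, 8]
midpoint 7: h = 28 > 0 → [6, 7]
midpoint 6.5: h = 4.875 > 0 → [6, 6.5]
midpoint 6.25: h = -4.2969 < 0 → [6.25, 6.5]

6.25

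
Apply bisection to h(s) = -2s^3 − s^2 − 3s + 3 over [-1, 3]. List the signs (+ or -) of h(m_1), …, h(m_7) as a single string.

-++-+-+

m = 1, h(m) = -3 (−); new bracket [-1, 1]
m = 0, h(m) = 3 (+); new bracket [0, 1]
m = 0.5, h(m) = 1 (+); new bracket [0.5, 1]
m = 0.75, h(m) = -0.6562 (−); new bracket [0.5, 0.75]
m = 0.625, h(m) = 0.2461 (+); new bracket [0.625, 0.75]
m = 0.6875, h(m) = -0.1851 (−); new bracket [0.625, 0.6875]
m = 0.65625, h(m) = 0.0353 (+); new bracket [0.65625, 0.6875]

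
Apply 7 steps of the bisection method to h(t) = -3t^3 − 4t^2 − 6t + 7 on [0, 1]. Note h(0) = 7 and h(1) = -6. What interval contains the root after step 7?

t = 0.5 gives h = 2.625, positive; keep [0.5, 1]
t = 0.75 gives h = -1.015625, negative; keep [0.5, 0.75]
t = 0.625 gives h = 0.955078, positive; keep [0.625, 0.75]
t = 0.6875 gives h = 0.0095, positive; keep [0.6875, 0.75]
t = 0.71875 gives h = -0.4928, negative; keep [0.6875, 0.71875]
t = 0.703125 gives h = -0.2391, negative; keep [0.6875, 0.703125]
t = 0.6953125 gives h = -0.1142, negative; keep [0.6875, 0.6953125]

[0.6875, 0.6953125]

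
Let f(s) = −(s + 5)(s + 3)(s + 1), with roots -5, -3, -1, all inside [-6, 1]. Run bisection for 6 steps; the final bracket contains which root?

s = -2.5 gives f = 1.875, positive; keep [-2.5, 1]
s = -0.75 gives f = -2.390625, negative; keep [-2.5, -0.75]
s = -1.625 gives f = 2.900391, positive; keep [-1.625, -0.75]
s = -1.1875 gives f = 1.2957, positive; keep [-1.1875, -0.75]
s = -0.96875 gives f = -0.2559, negative; keep [-1.1875, -0.96875]
s = -1.078125 gives f = 0.5889, positive; keep [-1.078125, -0.96875]

-1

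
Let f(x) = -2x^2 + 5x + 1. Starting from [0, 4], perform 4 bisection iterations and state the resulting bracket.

midpoint 2: f = 3 > 0 → [2, 4]
midpoint 3: f = -2 < 0 → [2, 3]
midpoint 2.5: f = 1 > 0 → [2.5, 3]
midpoint 2.75: f = -0.375 < 0 → [2.5, 2.75]

[2.5, 2.75]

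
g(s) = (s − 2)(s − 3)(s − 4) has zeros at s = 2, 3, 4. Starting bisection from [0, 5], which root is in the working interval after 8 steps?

s = 2.5 gives g = 0.375, positive; keep [0, 2.5]
s = 1.25 gives g = -3.609375, negative; keep [1.25, 2.5]
s = 1.875 gives g = -0.298828, negative; keep [1.875, 2.5]
s = 2.1875 gives g = 0.2761, positive; keep [1.875, 2.1875]
s = 2.03125 gives g = 0.0596, positive; keep [1.875, 2.03125]
s = 1.953125 gives g = -0.1004, negative; keep [1.953125, 2.03125]
s = 1.9921875 gives g = -0.0158, negative; keep [1.9921875, 2.03125]
s = 2.01171875 gives g = 0.023, positive; keep [1.9921875, 2.01171875]

2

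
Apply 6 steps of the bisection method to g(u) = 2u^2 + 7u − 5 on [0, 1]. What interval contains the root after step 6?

[0.59375, 0.609375]

m = 0.5, g(m) = -1 (−); new bracket [0.5, 1]
m = 0.75, g(m) = 1.375 (+); new bracket [0.5, 0.75]
m = 0.625, g(m) = 0.15625 (+); new bracket [0.5, 0.625]
m = 0.5625, g(m) = -0.4297 (−); new bracket [0.5625, 0.625]
m = 0.59375, g(m) = -0.1387 (−); new bracket [0.59375, 0.625]
m = 0.609375, g(m) = 0.0083 (+); new bracket [0.59375, 0.609375]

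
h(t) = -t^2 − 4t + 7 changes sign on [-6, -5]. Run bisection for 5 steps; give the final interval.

[-5.34375, -5.3125]

midpoint -5.5: h = -1.25 < 0 → [-5.5, -5]
midpoint -5.25: h = 0.4375 > 0 → [-5.5, -5.25]
midpoint -5.375: h = -0.390625 < 0 → [-5.375, -5.25]
midpoint -5.3125: h = 0.0273 > 0 → [-5.375, -5.3125]
midpoint -5.34375: h = -0.1807 < 0 → [-5.34375, -5.3125]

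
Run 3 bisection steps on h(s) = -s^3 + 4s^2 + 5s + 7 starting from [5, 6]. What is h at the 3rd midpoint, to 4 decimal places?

3.0762

s = 5.5 gives h = -10.875, negative; keep [5, 5.5]
s = 5.25 gives h = -1.203125, negative; keep [5, 5.25]
s = 5.125 gives h = 3.076172, positive; keep [5.125, 5.25]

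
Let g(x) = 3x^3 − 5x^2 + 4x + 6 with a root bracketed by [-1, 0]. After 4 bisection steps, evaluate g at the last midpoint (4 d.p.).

g(-0.5) = 2.375 > 0, so the root lies in [-1, -0.5]
g(-0.75) = -1.078125 < 0, so the root lies in [-0.75, -0.5]
g(-0.625) = 0.814453 > 0, so the root lies in [-0.75, -0.625]
g(-0.6875) = -0.0881 < 0, so the root lies in [-0.6875, -0.625]

-0.0881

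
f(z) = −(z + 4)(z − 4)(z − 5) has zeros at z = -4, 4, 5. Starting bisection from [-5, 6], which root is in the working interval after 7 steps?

-4

m = 0.5, f(m) = -70.875 (−); new bracket [-5, 0.5]
m = -2.25, f(m) = -79.296875 (−); new bracket [-5, -2.25]
m = -3.625, f(m) = -24.662109 (−); new bracket [-5, -3.625]
m = -4.3125, f(m) = 24.1907 (+); new bracket [-4.3125, -3.625]
m = -3.96875, f(m) = -2.2334 (−); new bracket [-4.3125, -3.96875]
m = -4.140625, f(m) = 10.464 (+); new bracket [-4.140625, -3.96875]
m = -4.0546875, f(m) = 3.9885 (+); new bracket [-4.0546875, -3.96875]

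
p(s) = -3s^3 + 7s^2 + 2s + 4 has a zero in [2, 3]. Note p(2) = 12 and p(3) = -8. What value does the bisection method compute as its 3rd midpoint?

m = 2.5, p(m) = 5.875 (+); new bracket [2.5, 3]
m = 2.75, p(m) = 0.046875 (+); new bracket [2.75, 3]
m = 2.875, p(m) = -3.681641 (−); new bracket [2.75, 2.875]

2.875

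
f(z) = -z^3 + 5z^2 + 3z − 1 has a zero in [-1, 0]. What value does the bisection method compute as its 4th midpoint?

midpoint -0.5: f = -1.125 < 0 → [-1, -0.5]
midpoint -0.75: f = -0.015625 < 0 → [-1, -0.75]
midpoint -0.875: f = 0.873047 > 0 → [-0.875, -0.75]
midpoint -0.8125: f = 0.3997 > 0 → [-0.8125, -0.75]

-0.8125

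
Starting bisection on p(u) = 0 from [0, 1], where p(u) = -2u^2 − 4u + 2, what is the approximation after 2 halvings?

u = 0.5 gives p = -0.5, negative; keep [0, 0.5]
u = 0.25 gives p = 0.875, positive; keep [0.25, 0.5]

0.25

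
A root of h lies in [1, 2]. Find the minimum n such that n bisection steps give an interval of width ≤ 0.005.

8

Width after n steps is 1/2^n. Need 2^n ≥ 1/0.005 = 200.
2^7 = 128 < 200 ≤ 2^8 = 256, so n = 8.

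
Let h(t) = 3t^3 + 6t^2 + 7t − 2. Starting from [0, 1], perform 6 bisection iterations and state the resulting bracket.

[0.21875, 0.234375]

midpoint 0.5: h = 3.375 > 0 → [0, 0.5]
midpoint 0.25: h = 0.171875 > 0 → [0, 0.25]
midpoint 0.125: h = -1.025391 < 0 → [0.125, 0.25]
midpoint 0.1875: h = -0.4568 < 0 → [0.1875, 0.25]
midpoint 0.21875: h = -0.1502 < 0 → [0.21875, 0.25]
midpoint 0.234375: h = 0.0088 > 0 → [0.21875, 0.234375]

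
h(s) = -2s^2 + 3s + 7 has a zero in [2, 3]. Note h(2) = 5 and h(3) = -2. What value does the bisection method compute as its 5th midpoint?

s = 2.5 gives h = 2, positive; keep [2.5, 3]
s = 2.75 gives h = 0.125, positive; keep [2.75, 3]
s = 2.875 gives h = -0.90625, negative; keep [2.75, 2.875]
s = 2.8125 gives h = -0.3828, negative; keep [2.75, 2.8125]
s = 2.78125 gives h = -0.127, negative; keep [2.75, 2.78125]

2.78125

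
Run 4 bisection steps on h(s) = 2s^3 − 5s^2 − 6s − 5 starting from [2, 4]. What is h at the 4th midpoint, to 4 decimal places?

2.8164

s = 3 gives h = -14, negative; keep [3, 4]
s = 3.5 gives h = -1.5, negative; keep [3.5, 4]
s = 3.75 gives h = 7.65625, positive; keep [3.5, 3.75]
s = 3.625 gives h = 2.8164, positive; keep [3.5, 3.625]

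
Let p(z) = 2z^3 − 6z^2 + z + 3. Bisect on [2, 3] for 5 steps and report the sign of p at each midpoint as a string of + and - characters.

-++-+

midpoint 2.5: p = -0.75 < 0 → [2.5, 3]
midpoint 2.75: p = 1.96875 > 0 → [2.5, 2.75]
midpoint 2.625: p = 0.457031 > 0 → [2.5, 2.625]
midpoint 2.5625: p = -0.1831 < 0 → [2.5625, 2.625]
midpoint 2.59375: p = 0.1276 > 0 → [2.5625, 2.59375]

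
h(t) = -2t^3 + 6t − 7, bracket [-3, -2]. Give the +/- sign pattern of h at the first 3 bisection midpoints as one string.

h(-2.5) = 9.25 > 0, so the root lies in [-2.5, -2]
h(-2.25) = 2.28125 > 0, so the root lies in [-2.25, -2]
h(-2.125) = -0.558594 < 0, so the root lies in [-2.25, -2.125]

++-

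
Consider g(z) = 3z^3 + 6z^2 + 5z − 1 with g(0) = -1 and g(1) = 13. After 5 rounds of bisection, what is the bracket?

[0.15625, 0.1875]

z = 0.5 gives g = 3.375, positive; keep [0, 0.5]
z = 0.25 gives g = 0.671875, positive; keep [0, 0.25]
z = 0.125 gives g = -0.275391, negative; keep [0.125, 0.25]
z = 0.1875 gives g = 0.1682, positive; keep [0.125, 0.1875]
z = 0.15625 gives g = -0.0608, negative; keep [0.15625, 0.1875]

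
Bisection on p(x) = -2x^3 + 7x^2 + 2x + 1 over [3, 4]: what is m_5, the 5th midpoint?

x = 3.5 gives p = 8, positive; keep [3.5, 4]
x = 3.75 gives p = 1.46875, positive; keep [3.75, 4]
x = 3.875 gives p = -2.511719, negative; keep [3.75, 3.875]
x = 3.8125 gives p = -0.4595, negative; keep [3.75, 3.8125]
x = 3.78125 gives p = 0.52, positive; keep [3.78125, 3.8125]

3.78125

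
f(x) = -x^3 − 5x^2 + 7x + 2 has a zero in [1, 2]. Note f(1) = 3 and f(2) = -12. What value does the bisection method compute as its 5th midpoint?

midpoint 1.5: f = -2.125 < 0 → [1, 1.5]
midpoint 1.25: f = 0.984375 > 0 → [1.25, 1.5]
midpoint 1.375: f = -0.427734 < 0 → [1.25, 1.375]
midpoint 1.3125: f = 0.3132 > 0 → [1.3125, 1.375]
midpoint 1.34375: f = -0.0484 < 0 → [1.3125, 1.34375]

1.34375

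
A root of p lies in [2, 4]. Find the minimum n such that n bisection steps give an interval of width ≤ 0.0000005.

Width after n steps is 2/2^n. Need 2^n ≥ 2/0.0000005 = 4000000.
2^21 = 2097152 < 4000000 ≤ 2^22 = 4194304, so n = 22.

22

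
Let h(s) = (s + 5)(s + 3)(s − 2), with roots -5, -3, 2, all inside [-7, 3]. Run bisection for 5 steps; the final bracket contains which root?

m = -2, h(m) = -12 (−); new bracket [-2, 3]
m = 0.5, h(m) = -28.875 (−); new bracket [0.5, 3]
m = 1.75, h(m) = -8.015625 (−); new bracket [1.75, 3]
m = 2.375, h(m) = 14.8652 (+); new bracket [1.75, 2.375]
m = 2.0625, h(m) = 2.2346 (+); new bracket [1.75, 2.0625]

2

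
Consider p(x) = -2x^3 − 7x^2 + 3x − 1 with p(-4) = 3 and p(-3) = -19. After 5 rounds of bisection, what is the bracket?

[-3.9375, -3.90625]

m = -3.5, p(m) = -11.5 (−); new bracket [-4, -3.5]
m = -3.75, p(m) = -5.21875 (−); new bracket [-4, -3.75]
m = -3.875, p(m) = -1.363281 (−); new bracket [-4, -3.875]
m = -3.9375, p(m) = 0.7534 (+); new bracket [-3.9375, -3.875]
m = -3.90625, p(m) = -0.321 (−); new bracket [-3.9375, -3.90625]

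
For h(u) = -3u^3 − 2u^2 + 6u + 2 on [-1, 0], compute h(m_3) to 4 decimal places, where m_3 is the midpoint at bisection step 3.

m = -0.5, h(m) = -1.125 (−); new bracket [-0.5, 0]
m = -0.25, h(m) = 0.421875 (+); new bracket [-0.5, -0.25]
m = -0.375, h(m) = -0.373047 (−); new bracket [-0.375, -0.25]

-0.3730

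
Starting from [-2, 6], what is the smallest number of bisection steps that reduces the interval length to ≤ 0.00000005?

Width after n steps is 8/2^n. Need 2^n ≥ 8/0.00000005 = 160000000.
2^27 = 134217728 < 160000000 ≤ 2^28 = 268435456, so n = 28.

28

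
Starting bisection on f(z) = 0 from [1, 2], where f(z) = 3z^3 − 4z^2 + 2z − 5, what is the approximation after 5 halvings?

1.59375

f(1.5) = -0.875 < 0, so the root lies in [1.5, 2]
f(1.75) = 2.328125 > 0, so the root lies in [1.5, 1.75]
f(1.625) = 0.560547 > 0, so the root lies in [1.5, 1.625]
f(1.5625) = -0.1965 < 0, so the root lies in [1.5625, 1.625]
f(1.59375) = 0.1719 > 0, so the root lies in [1.5625, 1.59375]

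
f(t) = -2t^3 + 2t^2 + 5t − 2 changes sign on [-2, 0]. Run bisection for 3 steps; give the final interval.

[-1.5, -1.25]

m = -1, f(m) = -3 (−); new bracket [-2, -1]
m = -1.5, f(m) = 1.75 (+); new bracket [-1.5, -1]
m = -1.25, f(m) = -1.21875 (−); new bracket [-1.5, -1.25]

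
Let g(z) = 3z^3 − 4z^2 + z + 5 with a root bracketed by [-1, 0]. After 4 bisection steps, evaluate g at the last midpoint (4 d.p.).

-0.0623

m = -0.5, g(m) = 3.125 (+); new bracket [-1, -0.5]
m = -0.75, g(m) = 0.734375 (+); new bracket [-1, -0.75]
m = -0.875, g(m) = -0.947266 (−); new bracket [-0.875, -0.75]
m = -0.8125, g(m) = -0.0623 (−); new bracket [-0.8125, -0.75]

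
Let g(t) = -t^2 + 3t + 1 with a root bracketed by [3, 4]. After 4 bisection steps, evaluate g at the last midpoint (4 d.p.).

-0.0352

m = 3.5, g(m) = -0.75 (−); new bracket [3, 3.5]
m = 3.25, g(m) = 0.1875 (+); new bracket [3.25, 3.5]
m = 3.375, g(m) = -0.265625 (−); new bracket [3.25, 3.375]
m = 3.3125, g(m) = -0.0352 (−); new bracket [3.25, 3.3125]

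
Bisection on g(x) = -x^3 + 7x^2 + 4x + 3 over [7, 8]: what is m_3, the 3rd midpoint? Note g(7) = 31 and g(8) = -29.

g(7.5) = 4.875 > 0, so the root lies in [7.5, 8]
g(7.75) = -11.046875 < 0, so the root lies in [7.5, 7.75]
g(7.625) = -2.837891 < 0, so the root lies in [7.5, 7.625]

7.625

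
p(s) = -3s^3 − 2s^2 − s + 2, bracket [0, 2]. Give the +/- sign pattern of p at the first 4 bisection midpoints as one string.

-+--

p(1) = -4 < 0, so the root lies in [0, 1]
p(0.5) = 0.625 > 0, so the root lies in [0.5, 1]
p(0.75) = -1.140625 < 0, so the root lies in [0.5, 0.75]
p(0.625) = -0.1387 < 0, so the root lies in [0.5, 0.625]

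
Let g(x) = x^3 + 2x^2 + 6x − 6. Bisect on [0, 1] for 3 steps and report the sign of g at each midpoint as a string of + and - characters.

-+-

x = 0.5 gives g = -2.375, negative; keep [0.5, 1]
x = 0.75 gives g = 0.046875, positive; keep [0.5, 0.75]
x = 0.625 gives g = -1.224609, negative; keep [0.625, 0.75]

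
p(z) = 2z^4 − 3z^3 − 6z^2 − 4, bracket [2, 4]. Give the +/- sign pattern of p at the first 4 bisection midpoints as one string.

p(3) = 23 > 0, so the root lies in [2, 3]
p(2.5) = -10.25 < 0, so the root lies in [2.5, 3]
p(2.75) = 2.617188 > 0, so the root lies in [2.5, 2.75]
p(2.625) = -4.646 < 0, so the root lies in [2.625, 2.75]

+-+-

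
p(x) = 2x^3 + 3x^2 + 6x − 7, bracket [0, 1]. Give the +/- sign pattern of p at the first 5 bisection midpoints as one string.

x = 0.5 gives p = -3, negative; keep [0.5, 1]
x = 0.75 gives p = 0.03125, positive; keep [0.5, 0.75]
x = 0.625 gives p = -1.589844, negative; keep [0.625, 0.75]
x = 0.6875 gives p = -0.8071, negative; keep [0.6875, 0.75]
x = 0.71875 gives p = -0.3951, negative; keep [0.71875, 0.75]

-+---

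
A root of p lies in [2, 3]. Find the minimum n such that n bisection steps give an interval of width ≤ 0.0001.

14

Width after n steps is 1/2^n. Need 2^n ≥ 1/0.0001 = 10000.
2^13 = 8192 < 10000 ≤ 2^14 = 16384, so n = 14.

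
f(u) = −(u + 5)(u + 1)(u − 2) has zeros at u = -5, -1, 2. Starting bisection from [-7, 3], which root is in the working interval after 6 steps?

-5

midpoint -2: f = -12 < 0 → [-7, -2]
midpoint -4.5: f = -11.375 < 0 → [-7, -4.5]
midpoint -5.75: f = 27.609375 > 0 → [-5.75, -4.5]
midpoint -5.125: f = 3.6738 > 0 → [-5.125, -4.5]
midpoint -4.8125: f = -4.8699 < 0 → [-5.125, -4.8125]
midpoint -4.96875: f = -0.8643 < 0 → [-5.125, -4.96875]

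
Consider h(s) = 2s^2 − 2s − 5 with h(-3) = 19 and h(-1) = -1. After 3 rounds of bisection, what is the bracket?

[-1.25, -1]

m = -2, h(m) = 7 (+); new bracket [-2, -1]
m = -1.5, h(m) = 2.5 (+); new bracket [-1.5, -1]
m = -1.25, h(m) = 0.625 (+); new bracket [-1.25, -1]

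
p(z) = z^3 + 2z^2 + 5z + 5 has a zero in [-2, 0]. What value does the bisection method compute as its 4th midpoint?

-1.125

m = -1, p(m) = 1 (+); new bracket [-2, -1]
m = -1.5, p(m) = -1.375 (−); new bracket [-1.5, -1]
m = -1.25, p(m) = -0.078125 (−); new bracket [-1.25, -1]
m = -1.125, p(m) = 0.4824 (+); new bracket [-1.25, -1.125]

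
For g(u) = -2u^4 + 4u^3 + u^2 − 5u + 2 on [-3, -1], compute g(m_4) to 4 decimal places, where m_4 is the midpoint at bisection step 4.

g(-2) = -48 < 0, so the root lies in [-2, -1]
g(-1.5) = -11.875 < 0, so the root lies in [-1.5, -1]
g(-1.25) = -2.882812 < 0, so the root lies in [-1.25, -1]
g(-1.125) = -0.0083 < 0, so the root lies in [-1.125, -1]

-0.0083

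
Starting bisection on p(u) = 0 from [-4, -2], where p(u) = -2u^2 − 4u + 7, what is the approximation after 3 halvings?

-3.25

m = -3, p(m) = 1 (+); new bracket [-4, -3]
m = -3.5, p(m) = -3.5 (−); new bracket [-3.5, -3]
m = -3.25, p(m) = -1.125 (−); new bracket [-3.25, -3]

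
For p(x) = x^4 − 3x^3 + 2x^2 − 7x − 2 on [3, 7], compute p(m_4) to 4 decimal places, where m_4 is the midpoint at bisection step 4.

m = 5, p(m) = 263 (+); new bracket [3, 5]
m = 4, p(m) = 66 (+); new bracket [3, 4]
m = 3.5, p(m) = 19.4375 (+); new bracket [3, 3.5]
m = 3.25, p(m) = 4.957 (+); new bracket [3, 3.25]

4.9570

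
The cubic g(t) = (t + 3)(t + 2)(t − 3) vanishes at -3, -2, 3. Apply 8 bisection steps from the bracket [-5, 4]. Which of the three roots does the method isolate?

3

t = -0.5 gives g = -13.125, negative; keep [-0.5, 4]
t = 1.75 gives g = -22.265625, negative; keep [1.75, 4]
t = 2.875 gives g = -3.580078, negative; keep [2.875, 4]
t = 3.4375 gives g = 15.3142, positive; keep [2.875, 3.4375]
t = 3.15625 gives g = 4.9599, positive; keep [2.875, 3.15625]
t = 3.015625 gives g = 0.4714, positive; keep [2.875, 3.015625]
t = 2.9453125 gives g = -1.6079, negative; keep [2.9453125, 3.015625]
t = 2.98046875 gives g = -0.5817, negative; keep [2.98046875, 3.015625]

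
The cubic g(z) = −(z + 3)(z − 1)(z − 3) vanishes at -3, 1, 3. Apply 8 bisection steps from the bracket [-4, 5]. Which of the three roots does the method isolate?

z = 0.5 gives g = -4.375, negative; keep [-4, 0.5]
z = -1.75 gives g = -16.328125, negative; keep [-4, -1.75]
z = -2.875 gives g = -2.845703, negative; keep [-4, -2.875]
z = -3.4375 gives g = 12.4978, positive; keep [-3.4375, -2.875]
z = -3.15625 gives g = 3.998, positive; keep [-3.15625, -2.875]
z = -3.015625 gives g = 0.3774, positive; keep [-3.015625, -2.875]
z = -2.9453125 gives g = -1.2828, negative; keep [-3.015625, -2.9453125]
z = -2.98046875 gives g = -0.4649, negative; keep [-3.015625, -2.98046875]

-3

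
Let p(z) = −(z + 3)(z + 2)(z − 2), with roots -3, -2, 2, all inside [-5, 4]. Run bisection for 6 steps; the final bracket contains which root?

2

p(-0.5) = 9.375 > 0, so the root lies in [-0.5, 4]
p(1.75) = 4.453125 > 0, so the root lies in [1.75, 4]
p(2.875) = -25.060547 < 0, so the root lies in [1.75, 2.875]
p(2.3125) = -7.1594 < 0, so the root lies in [1.75, 2.3125]
p(2.03125) = -0.6338 < 0, so the root lies in [1.75, 2.03125]
p(1.890625) = 2.0811 > 0, so the root lies in [1.890625, 2.03125]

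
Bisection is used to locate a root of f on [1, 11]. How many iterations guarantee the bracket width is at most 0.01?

Width after n steps is 10/2^n. Need 2^n ≥ 10/0.01 = 1000.
2^9 = 512 < 1000 ≤ 2^10 = 1024, so n = 10.

10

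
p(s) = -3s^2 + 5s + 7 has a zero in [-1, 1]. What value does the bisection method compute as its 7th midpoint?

-0.921875

p(0) = 7 > 0, so the root lies in [-1, 0]
p(-0.5) = 3.75 > 0, so the root lies in [-1, -0.5]
p(-0.75) = 1.5625 > 0, so the root lies in [-1, -0.75]
p(-0.875) = 0.3281 > 0, so the root lies in [-1, -0.875]
p(-0.9375) = -0.3242 < 0, so the root lies in [-0.9375, -0.875]
p(-0.90625) = 0.0049 > 0, so the root lies in [-0.9375, -0.90625]
p(-0.921875) = -0.1589 < 0, so the root lies in [-0.921875, -0.90625]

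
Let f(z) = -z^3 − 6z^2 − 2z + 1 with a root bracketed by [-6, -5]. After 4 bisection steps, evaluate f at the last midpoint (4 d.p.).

-1.4119

f(-5.5) = -3.125 < 0, so the root lies in [-6, -5.5]
f(-5.75) = 4.234375 > 0, so the root lies in [-5.75, -5.5]
f(-5.625) = 0.384766 > 0, so the root lies in [-5.625, -5.5]
f(-5.5625) = -1.4119 < 0, so the root lies in [-5.625, -5.5625]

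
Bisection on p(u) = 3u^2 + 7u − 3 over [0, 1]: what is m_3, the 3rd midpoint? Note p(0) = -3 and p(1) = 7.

0.375

m = 0.5, p(m) = 1.25 (+); new bracket [0, 0.5]
m = 0.25, p(m) = -1.0625 (−); new bracket [0.25, 0.5]
m = 0.375, p(m) = 0.046875 (+); new bracket [0.25, 0.375]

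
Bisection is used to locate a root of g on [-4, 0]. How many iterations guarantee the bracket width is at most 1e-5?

19

Width after n steps is 4/2^n. Need 2^n ≥ 4/1e-5 = 400000.
2^18 = 262144 < 400000 ≤ 2^19 = 524288, so n = 19.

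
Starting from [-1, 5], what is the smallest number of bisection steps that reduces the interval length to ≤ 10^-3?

13

Width after n steps is 6/2^n. Need 2^n ≥ 6/10^-3 = 6000.
2^12 = 4096 < 6000 ≤ 2^13 = 8192, so n = 13.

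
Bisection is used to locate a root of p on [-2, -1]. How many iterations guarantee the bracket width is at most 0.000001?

20

Width after n steps is 1/2^n. Need 2^n ≥ 1/0.000001 = 1000000.
2^19 = 524288 < 1000000 ≤ 2^20 = 1048576, so n = 20.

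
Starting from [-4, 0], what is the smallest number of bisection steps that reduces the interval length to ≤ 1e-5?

Width after n steps is 4/2^n. Need 2^n ≥ 4/1e-5 = 400000.
2^18 = 262144 < 400000 ≤ 2^19 = 524288, so n = 19.

19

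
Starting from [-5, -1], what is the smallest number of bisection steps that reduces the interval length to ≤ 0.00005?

17

Width after n steps is 4/2^n. Need 2^n ≥ 4/0.00005 = 80000.
2^16 = 65536 < 80000 ≤ 2^17 = 131072, so n = 17.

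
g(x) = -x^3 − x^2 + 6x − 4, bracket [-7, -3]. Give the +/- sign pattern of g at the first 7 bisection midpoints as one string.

++++---

g(-5) = 66 > 0, so the root lies in [-5, -3]
g(-4) = 20 > 0, so the root lies in [-4, -3]
g(-3.5) = 5.625 > 0, so the root lies in [-3.5, -3]
g(-3.25) = 0.2656 > 0, so the root lies in [-3.25, -3]
g(-3.125) = -1.998 < 0, so the root lies in [-3.25, -3.125]
g(-3.1875) = -0.8997 < 0, so the root lies in [-3.25, -3.1875]
g(-3.21875) = -0.3255 < 0, so the root lies in [-3.25, -3.21875]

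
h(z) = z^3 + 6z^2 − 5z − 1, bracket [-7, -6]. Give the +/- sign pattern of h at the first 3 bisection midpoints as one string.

+-+

midpoint -6.5: h = 10.375 > 0 → [-7, -6.5]
midpoint -6.75: h = -1.421875 < 0 → [-6.75, -6.5]
midpoint -6.625: h = 4.693359 > 0 → [-6.75, -6.625]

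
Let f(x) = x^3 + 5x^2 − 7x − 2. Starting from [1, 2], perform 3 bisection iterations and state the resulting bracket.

midpoint 1.5: f = 2.125 > 0 → [1, 1.5]
midpoint 1.25: f = -0.984375 < 0 → [1.25, 1.5]
midpoint 1.375: f = 0.427734 > 0 → [1.25, 1.375]

[1.25, 1.375]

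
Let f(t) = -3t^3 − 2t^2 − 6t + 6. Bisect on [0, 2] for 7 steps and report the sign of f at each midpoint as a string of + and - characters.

-+-+-++

t = 1 gives f = -5, negative; keep [0, 1]
t = 0.5 gives f = 2.125, positive; keep [0.5, 1]
t = 0.75 gives f = -0.890625, negative; keep [0.5, 0.75]
t = 0.625 gives f = 0.7363, positive; keep [0.625, 0.75]
t = 0.6875 gives f = -0.0452, negative; keep [0.625, 0.6875]
t = 0.65625 gives f = 0.3533, positive; keep [0.65625, 0.6875]
t = 0.671875 gives f = 0.156, positive; keep [0.671875, 0.6875]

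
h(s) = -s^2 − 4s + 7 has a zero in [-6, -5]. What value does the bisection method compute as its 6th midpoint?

-5.328125

h(-5.5) = -1.25 < 0, so the root lies in [-5.5, -5]
h(-5.25) = 0.4375 > 0, so the root lies in [-5.5, -5.25]
h(-5.375) = -0.390625 < 0, so the root lies in [-5.375, -5.25]
h(-5.3125) = 0.0273 > 0, so the root lies in [-5.375, -5.3125]
h(-5.34375) = -0.1807 < 0, so the root lies in [-5.34375, -5.3125]
h(-5.328125) = -0.0764 < 0, so the root lies in [-5.328125, -5.3125]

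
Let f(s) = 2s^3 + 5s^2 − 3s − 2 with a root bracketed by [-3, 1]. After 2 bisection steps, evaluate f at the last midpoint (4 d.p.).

m = -1, f(m) = 4 (+); new bracket [-3, -1]
m = -2, f(m) = 8 (+); new bracket [-3, -2]

8.0000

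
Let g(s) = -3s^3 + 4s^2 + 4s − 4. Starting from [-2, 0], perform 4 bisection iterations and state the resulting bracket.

[-1.125, -1]

g(-1) = -1 < 0, so the root lies in [-2, -1]
g(-1.5) = 9.125 > 0, so the root lies in [-1.5, -1]
g(-1.25) = 3.109375 > 0, so the root lies in [-1.25, -1]
g(-1.125) = 0.834 > 0, so the root lies in [-1.125, -1]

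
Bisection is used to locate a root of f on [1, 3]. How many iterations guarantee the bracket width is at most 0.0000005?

Width after n steps is 2/2^n. Need 2^n ≥ 2/0.0000005 = 4000000.
2^21 = 2097152 < 4000000 ≤ 2^22 = 4194304, so n = 22.

22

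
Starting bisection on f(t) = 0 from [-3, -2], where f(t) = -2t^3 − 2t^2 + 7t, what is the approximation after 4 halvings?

f(-2.5) = 1.25 > 0, so the root lies in [-2.5, -2]
f(-2.25) = -3.09375 < 0, so the root lies in [-2.5, -2.25]
f(-2.375) = -1.113281 < 0, so the root lies in [-2.5, -2.375]
f(-2.4375) = 0.019 > 0, so the root lies in [-2.4375, -2.375]

-2.4375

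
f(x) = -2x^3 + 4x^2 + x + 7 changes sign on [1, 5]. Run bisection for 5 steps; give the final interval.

f(3) = -8 < 0, so the root lies in [1, 3]
f(2) = 9 > 0, so the root lies in [2, 3]
f(2.5) = 3.25 > 0, so the root lies in [2.5, 3]
f(2.75) = -1.5938 < 0, so the root lies in [2.5, 2.75]
f(2.625) = 1.0117 > 0, so the root lies in [2.625, 2.75]

[2.625, 2.75]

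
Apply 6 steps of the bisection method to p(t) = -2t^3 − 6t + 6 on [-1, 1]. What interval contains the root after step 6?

midpoint 0: p = 6 > 0 → [0, 1]
midpoint 0.5: p = 2.75 > 0 → [0.5, 1]
midpoint 0.75: p = 0.65625 > 0 → [0.75, 1]
midpoint 0.875: p = -0.5898 < 0 → [0.75, 0.875]
midpoint 0.8125: p = 0.0522 > 0 → [0.8125, 0.875]
midpoint 0.84375: p = -0.2639 < 0 → [0.8125, 0.84375]

[0.8125, 0.84375]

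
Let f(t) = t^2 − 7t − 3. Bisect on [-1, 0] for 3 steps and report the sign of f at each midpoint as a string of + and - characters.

+--

f(-0.5) = 0.75 > 0, so the root lies in [-0.5, 0]
f(-0.25) = -1.1875 < 0, so the root lies in [-0.5, -0.25]
f(-0.375) = -0.234375 < 0, so the root lies in [-0.5, -0.375]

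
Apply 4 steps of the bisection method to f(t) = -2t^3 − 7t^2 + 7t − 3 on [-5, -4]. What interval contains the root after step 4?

[-4.4375, -4.375]

t = -4.5 gives f = 6, positive; keep [-4.5, -4]
t = -4.25 gives f = -5.65625, negative; keep [-4.5, -4.25]
t = -4.375 gives f = -0.128906, negative; keep [-4.5, -4.375]
t = -4.4375 gives f = 2.8589, positive; keep [-4.4375, -4.375]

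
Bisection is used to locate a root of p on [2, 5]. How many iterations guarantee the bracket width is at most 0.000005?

Width after n steps is 3/2^n. Need 2^n ≥ 3/0.000005 = 600000.
2^19 = 524288 < 600000 ≤ 2^20 = 1048576, so n = 20.

20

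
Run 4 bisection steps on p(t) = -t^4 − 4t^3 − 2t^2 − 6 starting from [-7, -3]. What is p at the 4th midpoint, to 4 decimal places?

p(-5) = -181 < 0, so the root lies in [-5, -3]
p(-4) = -38 < 0, so the root lies in [-4, -3]
p(-3.5) = -9.0625 < 0, so the root lies in [-3.5, -3]
p(-3.25) = -1.3789 < 0, so the root lies in [-3.25, -3]

-1.3789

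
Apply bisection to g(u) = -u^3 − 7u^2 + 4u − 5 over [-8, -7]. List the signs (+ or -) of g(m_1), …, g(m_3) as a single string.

-++

g(-7.5) = -6.875 < 0, so the root lies in [-8, -7.5]
g(-7.75) = 9.046875 > 0, so the root lies in [-7.75, -7.5]
g(-7.625) = 0.837891 > 0, so the root lies in [-7.625, -7.5]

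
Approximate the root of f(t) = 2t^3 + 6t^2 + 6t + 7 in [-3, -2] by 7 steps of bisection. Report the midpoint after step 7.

-2.3515625

f(-2.5) = -1.75 < 0, so the root lies in [-2.5, -2]
f(-2.25) = 1.09375 > 0, so the root lies in [-2.5, -2.25]
f(-2.375) = -0.199219 < 0, so the root lies in [-2.375, -2.25]
f(-2.3125) = 0.478 > 0, so the root lies in [-2.375, -2.3125]
f(-2.34375) = 0.1473 > 0, so the root lies in [-2.375, -2.34375]
f(-2.359375) = -0.024 < 0, so the root lies in [-2.359375, -2.34375]
f(-2.3515625) = 0.0621 > 0, so the root lies in [-2.359375, -2.3515625]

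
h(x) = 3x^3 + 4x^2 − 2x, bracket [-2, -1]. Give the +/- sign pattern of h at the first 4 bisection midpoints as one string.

+-++

h(-1.5) = 1.875 > 0, so the root lies in [-2, -1.5]
h(-1.75) = -0.328125 < 0, so the root lies in [-1.75, -1.5]
h(-1.625) = 0.939453 > 0, so the root lies in [-1.75, -1.625]
h(-1.6875) = 0.3494 > 0, so the root lies in [-1.75, -1.6875]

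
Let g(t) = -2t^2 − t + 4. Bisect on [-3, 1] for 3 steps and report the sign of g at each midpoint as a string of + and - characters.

g(-1) = 3 > 0, so the root lies in [-3, -1]
g(-2) = -2 < 0, so the root lies in [-2, -1]
g(-1.5) = 1 > 0, so the root lies in [-2, -1.5]

+-+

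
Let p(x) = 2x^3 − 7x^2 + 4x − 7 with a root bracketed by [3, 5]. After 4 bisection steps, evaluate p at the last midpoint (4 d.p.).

-1.8242

midpoint 4: p = 25 > 0 → [3, 4]
midpoint 3.5: p = 7 > 0 → [3, 3.5]
midpoint 3.25: p = 0.71875 > 0 → [3, 3.25]
midpoint 3.125: p = -1.8242 < 0 → [3.125, 3.25]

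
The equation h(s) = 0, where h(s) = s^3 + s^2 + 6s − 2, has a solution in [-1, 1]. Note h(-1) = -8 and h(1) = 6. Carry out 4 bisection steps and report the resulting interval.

h(0) = -2 < 0, so the root lies in [0, 1]
h(0.5) = 1.375 > 0, so the root lies in [0, 0.5]
h(0.25) = -0.421875 < 0, so the root lies in [0.25, 0.5]
h(0.375) = 0.4434 > 0, so the root lies in [0.25, 0.375]

[0.25, 0.375]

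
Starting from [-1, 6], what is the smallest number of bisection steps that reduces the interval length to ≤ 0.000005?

21

Width after n steps is 7/2^n. Need 2^n ≥ 7/0.000005 = 1400000.
2^20 = 1048576 < 1400000 ≤ 2^21 = 2097152, so n = 21.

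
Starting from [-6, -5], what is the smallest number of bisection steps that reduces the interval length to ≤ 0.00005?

Width after n steps is 1/2^n. Need 2^n ≥ 1/0.00005 = 20000.
2^14 = 16384 < 20000 ≤ 2^15 = 32768, so n = 15.

15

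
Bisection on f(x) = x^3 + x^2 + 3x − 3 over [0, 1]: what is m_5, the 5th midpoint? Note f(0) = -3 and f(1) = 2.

0.71875

x = 0.5 gives f = -1.125, negative; keep [0.5, 1]
x = 0.75 gives f = 0.234375, positive; keep [0.5, 0.75]
x = 0.625 gives f = -0.490234, negative; keep [0.625, 0.75]
x = 0.6875 gives f = -0.1399, negative; keep [0.6875, 0.75]
x = 0.71875 gives f = 0.0442, positive; keep [0.6875, 0.71875]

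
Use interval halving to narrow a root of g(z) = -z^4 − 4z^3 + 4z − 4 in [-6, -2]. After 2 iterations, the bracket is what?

[-4, -3]

z = -4 gives g = -20, negative; keep [-4, -2]
z = -3 gives g = 11, positive; keep [-4, -3]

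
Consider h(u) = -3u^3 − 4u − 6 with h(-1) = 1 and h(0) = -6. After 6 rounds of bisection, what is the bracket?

midpoint -0.5: h = -3.625 < 0 → [-1, -0.5]
midpoint -0.75: h = -1.734375 < 0 → [-1, -0.75]
midpoint -0.875: h = -0.490234 < 0 → [-1, -0.875]
midpoint -0.9375: h = 0.2219 > 0 → [-0.9375, -0.875]
midpoint -0.90625: h = -0.1421 < 0 → [-0.9375, -0.90625]
midpoint -0.921875: h = 0.0379 > 0 → [-0.921875, -0.90625]

[-0.921875, -0.90625]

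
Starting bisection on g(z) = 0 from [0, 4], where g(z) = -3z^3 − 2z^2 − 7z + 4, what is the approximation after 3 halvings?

0.5

m = 2, g(m) = -42 (−); new bracket [0, 2]
m = 1, g(m) = -8 (−); new bracket [0, 1]
m = 0.5, g(m) = -0.375 (−); new bracket [0, 0.5]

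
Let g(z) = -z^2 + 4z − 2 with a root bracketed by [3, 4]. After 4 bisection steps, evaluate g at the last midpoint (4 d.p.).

-0.0664

midpoint 3.5: g = -0.25 < 0 → [3, 3.5]
midpoint 3.25: g = 0.4375 > 0 → [3.25, 3.5]
midpoint 3.375: g = 0.109375 > 0 → [3.375, 3.5]
midpoint 3.4375: g = -0.0664 < 0 → [3.375, 3.4375]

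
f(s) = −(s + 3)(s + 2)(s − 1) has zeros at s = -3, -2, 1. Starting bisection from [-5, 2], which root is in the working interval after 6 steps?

1

midpoint -1.5: f = 1.875 > 0 → [-1.5, 2]
midpoint 0.25: f = 5.484375 > 0 → [0.25, 2]
midpoint 1.125: f = -1.611328 < 0 → [0.25, 1.125]
midpoint 0.6875: f = 3.0969 > 0 → [0.6875, 1.125]
midpoint 0.90625: f = 1.0643 > 0 → [0.90625, 1.125]
midpoint 1.015625: f = -0.1892 < 0 → [0.90625, 1.015625]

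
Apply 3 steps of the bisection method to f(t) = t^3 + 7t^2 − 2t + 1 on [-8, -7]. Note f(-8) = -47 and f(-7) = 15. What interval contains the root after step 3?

[-7.375, -7.25]

m = -7.5, f(m) = -12.125 (−); new bracket [-7.5, -7]
m = -7.25, f(m) = 2.359375 (+); new bracket [-7.5, -7.25]
m = -7.375, f(m) = -4.646484 (−); new bracket [-7.375, -7.25]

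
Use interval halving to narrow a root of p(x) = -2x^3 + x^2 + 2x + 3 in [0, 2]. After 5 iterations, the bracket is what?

[1.625, 1.6875]

m = 1, p(m) = 4 (+); new bracket [1, 2]
m = 1.5, p(m) = 1.5 (+); new bracket [1.5, 2]
m = 1.75, p(m) = -1.15625 (−); new bracket [1.5, 1.75]
m = 1.625, p(m) = 0.3086 (+); new bracket [1.625, 1.75]
m = 1.6875, p(m) = -0.3882 (−); new bracket [1.625, 1.6875]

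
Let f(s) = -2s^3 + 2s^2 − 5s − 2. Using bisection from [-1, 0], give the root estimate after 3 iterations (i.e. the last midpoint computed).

-0.375

midpoint -0.5: f = 1.25 > 0 → [-0.5, 0]
midpoint -0.25: f = -0.59375 < 0 → [-0.5, -0.25]
midpoint -0.375: f = 0.261719 > 0 → [-0.375, -0.25]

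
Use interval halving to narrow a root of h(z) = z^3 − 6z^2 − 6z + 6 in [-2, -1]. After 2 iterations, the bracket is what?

[-1.5, -1.25]

h(-1.5) = -1.875 < 0, so the root lies in [-1.5, -1]
h(-1.25) = 2.171875 > 0, so the root lies in [-1.5, -1.25]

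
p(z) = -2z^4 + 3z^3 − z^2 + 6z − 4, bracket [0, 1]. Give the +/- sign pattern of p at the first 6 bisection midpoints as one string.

-+-+-+

z = 0.5 gives p = -1, negative; keep [0.5, 1]
z = 0.75 gives p = 0.570312, positive; keep [0.5, 0.75]
z = 0.625 gives p = -0.213379, negative; keep [0.625, 0.75]
z = 0.6875 gives p = 0.1804, positive; keep [0.625, 0.6875]
z = 0.65625 gives p = -0.0162, negative; keep [0.65625, 0.6875]
z = 0.671875 gives p = 0.0822, positive; keep [0.65625, 0.671875]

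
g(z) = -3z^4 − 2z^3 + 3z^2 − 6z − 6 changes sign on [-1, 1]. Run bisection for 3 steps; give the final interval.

z = 0 gives g = -6, negative; keep [-1, 0]
z = -0.5 gives g = -2.1875, negative; keep [-1, -0.5]
z = -0.75 gives g = 0.082031, positive; keep [-0.75, -0.5]

[-0.75, -0.5]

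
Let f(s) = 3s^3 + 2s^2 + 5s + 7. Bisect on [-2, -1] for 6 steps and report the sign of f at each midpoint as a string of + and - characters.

---+-+

m = -1.5, f(m) = -6.125 (−); new bracket [-1.5, -1]
m = -1.25, f(m) = -1.984375 (−); new bracket [-1.25, -1]
m = -1.125, f(m) = -0.365234 (−); new bracket [-1.125, -1]
m = -1.0625, f(m) = 0.3469 (+); new bracket [-1.125, -1.0625]
m = -1.09375, f(m) = -0.0015 (−); new bracket [-1.09375, -1.0625]
m = -1.078125, f(m) = 0.1746 (+); new bracket [-1.09375, -1.078125]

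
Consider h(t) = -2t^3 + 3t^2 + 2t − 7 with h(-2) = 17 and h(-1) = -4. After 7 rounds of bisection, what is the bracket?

t = -1.5 gives h = 3.5, positive; keep [-1.5, -1]
t = -1.25 gives h = -0.90625, negative; keep [-1.5, -1.25]
t = -1.375 gives h = 1.121094, positive; keep [-1.375, -1.25]
t = -1.3125 gives h = 0.0649, positive; keep [-1.3125, -1.25]
t = -1.28125 gives h = -0.4311, negative; keep [-1.3125, -1.28125]
t = -1.296875 gives h = -0.1857, negative; keep [-1.3125, -1.296875]
t = -1.3046875 gives h = -0.061, negative; keep [-1.3125, -1.3046875]

[-1.3125, -1.3046875]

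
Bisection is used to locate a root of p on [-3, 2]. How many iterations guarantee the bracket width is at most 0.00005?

17

Width after n steps is 5/2^n. Need 2^n ≥ 5/0.00005 = 100000.
2^16 = 65536 < 100000 ≤ 2^17 = 131072, so n = 17.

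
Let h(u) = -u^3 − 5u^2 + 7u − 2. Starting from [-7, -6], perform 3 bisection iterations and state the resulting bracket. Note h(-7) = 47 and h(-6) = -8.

[-6.25, -6.125]

h(-6.5) = 15.875 > 0, so the root lies in [-6.5, -6]
h(-6.25) = 3.078125 > 0, so the root lies in [-6.25, -6]
h(-6.125) = -2.669922 < 0, so the root lies in [-6.25, -6.125]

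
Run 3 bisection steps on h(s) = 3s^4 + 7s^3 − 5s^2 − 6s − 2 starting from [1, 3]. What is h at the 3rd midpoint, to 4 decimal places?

3.6836

s = 2 gives h = 70, positive; keep [1, 2]
s = 1.5 gives h = 16.5625, positive; keep [1, 1.5]
s = 1.25 gives h = 3.683594, positive; keep [1, 1.25]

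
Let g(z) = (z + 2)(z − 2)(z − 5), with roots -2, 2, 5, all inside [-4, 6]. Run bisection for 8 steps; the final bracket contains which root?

g(1) = 12 > 0, so the root lies in [-4, 1]
g(-1.5) = 11.375 > 0, so the root lies in [-4, -1.5]
g(-2.75) = -27.609375 < 0, so the root lies in [-2.75, -1.5]
g(-2.125) = -3.6738 < 0, so the root lies in [-2.125, -1.5]
g(-1.8125) = 4.8699 > 0, so the root lies in [-2.125, -1.8125]
g(-1.96875) = 0.8643 > 0, so the root lies in [-2.125, -1.96875]
g(-2.046875) = -1.3368 < 0, so the root lies in [-2.046875, -1.96875]
g(-2.0078125) = -0.2194 < 0, so the root lies in [-2.0078125, -1.96875]

-2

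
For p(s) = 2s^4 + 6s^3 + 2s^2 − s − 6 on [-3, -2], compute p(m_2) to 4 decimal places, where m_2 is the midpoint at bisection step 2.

1.4766

midpoint -2.5: p = -6.625 < 0 → [-3, -2.5]
midpoint -2.75: p = 1.476562 > 0 → [-2.75, -2.5]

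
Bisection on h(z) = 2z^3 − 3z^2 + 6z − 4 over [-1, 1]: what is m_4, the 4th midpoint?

0.875

m = 0, h(m) = -4 (−); new bracket [0, 1]
m = 0.5, h(m) = -1.5 (−); new bracket [0.5, 1]
m = 0.75, h(m) = -0.34375 (−); new bracket [0.75, 1]
m = 0.875, h(m) = 0.293 (+); new bracket [0.75, 0.875]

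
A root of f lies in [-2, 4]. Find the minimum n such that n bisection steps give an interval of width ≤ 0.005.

11

Width after n steps is 6/2^n. Need 2^n ≥ 6/0.005 = 1200.
2^10 = 1024 < 1200 ≤ 2^11 = 2048, so n = 11.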